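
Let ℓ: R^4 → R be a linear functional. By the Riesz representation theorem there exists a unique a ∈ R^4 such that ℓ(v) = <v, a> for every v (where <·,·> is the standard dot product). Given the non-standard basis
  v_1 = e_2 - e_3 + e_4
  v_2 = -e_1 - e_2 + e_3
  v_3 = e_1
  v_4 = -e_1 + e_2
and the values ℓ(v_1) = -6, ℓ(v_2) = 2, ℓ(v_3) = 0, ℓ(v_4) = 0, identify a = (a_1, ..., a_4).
a = (0, 0, 2, -4)

Write a = (a_1, ..., a_4) in the standard basis. For each basis vector v_i, ℓ(v_i) = <v_i, a> is a linear equation in the a_j's. Collect the n equations into a matrix system V a = ℓ, where row i of V is v_i (expressed in the standard basis). Since V is invertible (lower-triangular with 1s on the diagonal, up to permutation), solve by back-substitution:
  V =
[[0, 1, -1, 1],
 [-1, -1, 1, 0],
 [1, 0, 0, 0],
 [-1, 1, 0, 0]]
  V a = (-6, 2, 0, 0)
Solving gives a = (0, 0, 2, -4).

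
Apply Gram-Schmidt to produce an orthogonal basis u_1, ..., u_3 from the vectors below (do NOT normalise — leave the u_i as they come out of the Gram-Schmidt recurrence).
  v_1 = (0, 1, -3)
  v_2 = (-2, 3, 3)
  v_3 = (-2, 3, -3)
Orthogonal basis:
  u_1 = (0, 1, -3)
  u_2 = (-2, 18/5, 6/5)
  u_3 = (-18/23, -9/23, -3/23)

Apply the Gram-Schmidt recurrence
  u_1 = v_1
  u_i = v_i − Σ_{j<i} ((v_i · u_j) / (u_j · u_j)) · u_j.

Step by step this gives:
  u_1 = (0, 1, -3)
  u_2 = (-2, 18/5, 6/5)
  u_3 = (-18/23, -9/23, -3/23)

Orthogonality check:
  u_2 · u_1 = 0 (should be 0)
  u_3 · u_1 = 0 (should be 0)
  u_3 · u_2 = 0 (should be 0)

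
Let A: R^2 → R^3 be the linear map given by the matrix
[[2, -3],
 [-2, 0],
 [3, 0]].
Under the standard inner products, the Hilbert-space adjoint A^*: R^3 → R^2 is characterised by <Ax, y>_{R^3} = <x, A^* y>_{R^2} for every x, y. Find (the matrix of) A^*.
A^* = A^T =
[[2, -2, 3],
 [-3, 0, 0]]

For real matrices with standard dot products, the defining identity <Ax, y> = <x, A^* y> gives (Ax)^T y = x^T (A^*) y, i.e. x^T A^T y = x^T (A^*) y. Since this holds for all x, y, we must have A^* = A^T. Therefore
A^* =
[[2, -2, 3],
 [-3, 0, 0]].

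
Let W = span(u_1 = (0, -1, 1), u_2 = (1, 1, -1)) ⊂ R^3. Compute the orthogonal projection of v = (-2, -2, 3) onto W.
proj_W(v) = (-2, -5/2, 5/2)

Set up U = [u_1 | ... | u_2] ∈ R^(3×2). The projector onto W = col(U) is P = U (U^T U)^(-1) U^T.
Compute U^T U =
  [2, -2]
  [-2, 3],
and U^T v = (5, -7).
Solve U^T U · c = U^T v for the coefficients: c = (1/2, -2). The projection is proj_W(v) = U c.
Check: (v - proj_W(v)) · u_1 = 0  (should be 0).
Check: (v - proj_W(v)) · u_2 = 0  (should be 0).
Result: proj_W(v) = (-2, -5/2, 5/2).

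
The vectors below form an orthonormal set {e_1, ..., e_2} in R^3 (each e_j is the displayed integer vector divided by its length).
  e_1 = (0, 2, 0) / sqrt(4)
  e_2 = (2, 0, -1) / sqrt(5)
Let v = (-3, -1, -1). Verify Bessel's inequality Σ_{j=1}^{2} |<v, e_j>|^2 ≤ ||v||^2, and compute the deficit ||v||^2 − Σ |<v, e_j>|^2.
Σ |<v, e_j>|^2 = 6; ||v||^2 = 11; deficit = 5

Write each e_j = u_j / sqrt(<u_j, u_j>) where u_j is the displayed integer vector. Then <v, e_j> = <v, u_j> / sqrt(<u_j, u_j>), so |<v, e_j>|^2 = <v, u_j>^2 / <u_j, u_j>.
Coefficients: <v, e_1> = -2/sqrt(4), <v, e_2> = -5/sqrt(5).
Square and sum: Σ |<v, e_j>|^2 = 6.
Compute ||v||^2 = v·v = 11.
Deficit = 11 − 6 = 5 ≥ 0, confirming Bessel's inequality. (The deficit equals ||v − Σ <v,e_j> e_j||^2, the squared distance from v to span{e_j}.)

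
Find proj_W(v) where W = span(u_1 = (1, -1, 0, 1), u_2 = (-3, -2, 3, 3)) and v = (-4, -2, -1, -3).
proj_W(v) = (-229/89, 119/89, 66/89, -97/89)

Set up U = [u_1 | ... | u_2] ∈ R^(4×2). The projector onto W = col(U) is P = U (U^T U)^(-1) U^T.
Compute U^T U =
  [3, 2]
  [2, 31],
and U^T v = (-5, 4).
Solve U^T U · c = U^T v for the coefficients: c = (-163/89, 22/89). The projection is proj_W(v) = U c.
Check: (v - proj_W(v)) · u_1 = 0  (should be 0).
Check: (v - proj_W(v)) · u_2 = 0  (should be 0).
Result: proj_W(v) = (-229/89, 119/89, 66/89, -97/89).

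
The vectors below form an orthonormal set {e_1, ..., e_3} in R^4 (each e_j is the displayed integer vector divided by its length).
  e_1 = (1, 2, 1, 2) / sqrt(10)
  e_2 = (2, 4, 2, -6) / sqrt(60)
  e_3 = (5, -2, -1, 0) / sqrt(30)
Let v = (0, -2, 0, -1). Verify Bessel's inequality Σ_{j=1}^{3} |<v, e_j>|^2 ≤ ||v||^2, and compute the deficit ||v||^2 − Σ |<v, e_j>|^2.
Σ |<v, e_j>|^2 = 21/5; ||v||^2 = 5; deficit = 4/5

Write each e_j = u_j / sqrt(<u_j, u_j>) where u_j is the displayed integer vector. Then <v, e_j> = <v, u_j> / sqrt(<u_j, u_j>), so |<v, e_j>|^2 = <v, u_j>^2 / <u_j, u_j>.
Coefficients: <v, e_1> = -6/sqrt(10), <v, e_2> = -2/sqrt(60), <v, e_3> = 4/sqrt(30).
Square and sum: Σ |<v, e_j>|^2 = 21/5.
Compute ||v||^2 = v·v = 5.
Deficit = 5 − 21/5 = 4/5 ≥ 0, confirming Bessel's inequality. (The deficit equals ||v − Σ <v,e_j> e_j||^2, the squared distance from v to span{e_j}.)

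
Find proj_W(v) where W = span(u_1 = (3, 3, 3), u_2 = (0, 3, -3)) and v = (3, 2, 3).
proj_W(v) = (8/3, 13/6, 19/6)

Set up U = [u_1 | ... | u_2] ∈ R^(3×2). The projector onto W = col(U) is P = U (U^T U)^(-1) U^T.
Compute U^T U =
  [27, 0]
  [0, 18],
and U^T v = (24, -3).
Solve U^T U · c = U^T v for the coefficients: c = (8/9, -1/6). The projection is proj_W(v) = U c.
Check: (v - proj_W(v)) · u_1 = 0  (should be 0).
Check: (v - proj_W(v)) · u_2 = 0  (should be 0).
Result: proj_W(v) = (8/3, 13/6, 19/6).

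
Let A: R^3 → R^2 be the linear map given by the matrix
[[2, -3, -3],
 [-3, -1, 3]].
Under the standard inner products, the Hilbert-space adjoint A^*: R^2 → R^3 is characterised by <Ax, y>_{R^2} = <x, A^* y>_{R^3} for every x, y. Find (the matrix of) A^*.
A^* = A^T =
[[2, -3],
 [-3, -1],
 [-3, 3]]

For real matrices with standard dot products, the defining identity <Ax, y> = <x, A^* y> gives (Ax)^T y = x^T (A^*) y, i.e. x^T A^T y = x^T (A^*) y. Since this holds for all x, y, we must have A^* = A^T. Therefore
A^* =
[[2, -3],
 [-3, -1],
 [-3, 3]].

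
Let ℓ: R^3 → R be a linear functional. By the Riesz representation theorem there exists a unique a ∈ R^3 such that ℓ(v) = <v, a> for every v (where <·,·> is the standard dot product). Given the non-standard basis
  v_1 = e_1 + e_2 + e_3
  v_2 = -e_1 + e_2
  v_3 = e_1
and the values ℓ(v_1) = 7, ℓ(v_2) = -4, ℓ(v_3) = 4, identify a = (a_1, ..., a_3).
a = (4, 0, 3)

Write a = (a_1, ..., a_3) in the standard basis. For each basis vector v_i, ℓ(v_i) = <v_i, a> is a linear equation in the a_j's. Collect the n equations into a matrix system V a = ℓ, where row i of V is v_i (expressed in the standard basis). Since V is invertible (lower-triangular with 1s on the diagonal, up to permutation), solve by back-substitution:
  V =
[[1, 1, 1],
 [-1, 1, 0],
 [1, 0, 0]]
  V a = (7, -4, 4)
Solving gives a = (4, 0, 3).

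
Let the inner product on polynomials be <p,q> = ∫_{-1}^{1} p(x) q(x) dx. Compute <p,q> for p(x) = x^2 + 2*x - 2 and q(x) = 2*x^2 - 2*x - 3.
<p,q> = 82/15

Expand the product: p(x)·q(x) = 2*x^4 + 2*x^3 - 11*x^2 - 2*x + 6.
∫_{-1}^{1} of each monomial x^k gives [2/(k+1) if k even, 0 if k odd]. Integrating term-by-term (or equivalently evaluating the antiderivative F(x) = 2*x^5/5 + x^4/2 - 11*x^3/3 - x^2 + 6*x at the endpoints):
  F(1) − F(−1) = 67/30 − (-97/30) = 82/15.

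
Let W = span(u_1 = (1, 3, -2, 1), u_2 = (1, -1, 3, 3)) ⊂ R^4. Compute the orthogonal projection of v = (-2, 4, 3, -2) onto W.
proj_W(v) = (-2/55, 2/5, -31/55, -16/55)

Set up U = [u_1 | ... | u_2] ∈ R^(4×2). The projector onto W = col(U) is P = U (U^T U)^(-1) U^T.
Compute U^T U =
  [15, -5]
  [-5, 20],
and U^T v = (2, -3).
Solve U^T U · c = U^T v for the coefficients: c = (1/11, -7/55). The projection is proj_W(v) = U c.
Check: (v - proj_W(v)) · u_1 = 0  (should be 0).
Check: (v - proj_W(v)) · u_2 = 0  (should be 0).
Result: proj_W(v) = (-2/55, 2/5, -31/55, -16/55).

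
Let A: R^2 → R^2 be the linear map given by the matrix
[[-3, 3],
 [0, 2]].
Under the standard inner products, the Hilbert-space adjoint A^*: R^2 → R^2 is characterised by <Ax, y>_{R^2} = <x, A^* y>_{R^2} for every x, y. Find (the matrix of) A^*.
A^* = A^T =
[[-3, 0],
 [3, 2]]

For real matrices with standard dot products, the defining identity <Ax, y> = <x, A^* y> gives (Ax)^T y = x^T (A^*) y, i.e. x^T A^T y = x^T (A^*) y. Since this holds for all x, y, we must have A^* = A^T. Therefore
A^* =
[[-3, 0],
 [3, 2]].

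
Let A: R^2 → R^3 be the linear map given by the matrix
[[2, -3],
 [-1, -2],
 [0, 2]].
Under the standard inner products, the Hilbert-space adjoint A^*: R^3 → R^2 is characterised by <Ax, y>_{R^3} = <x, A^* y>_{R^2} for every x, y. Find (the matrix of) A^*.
A^* = A^T =
[[2, -1, 0],
 [-3, -2, 2]]

For real matrices with standard dot products, the defining identity <Ax, y> = <x, A^* y> gives (Ax)^T y = x^T (A^*) y, i.e. x^T A^T y = x^T (A^*) y. Since this holds for all x, y, we must have A^* = A^T. Therefore
A^* =
[[2, -1, 0],
 [-3, -2, 2]].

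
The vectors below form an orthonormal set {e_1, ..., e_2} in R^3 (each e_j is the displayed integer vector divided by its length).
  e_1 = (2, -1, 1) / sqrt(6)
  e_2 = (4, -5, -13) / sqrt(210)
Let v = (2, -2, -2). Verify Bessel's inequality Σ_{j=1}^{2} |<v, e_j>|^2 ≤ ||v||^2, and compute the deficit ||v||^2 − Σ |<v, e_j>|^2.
Σ |<v, e_j>|^2 = 416/35; ||v||^2 = 12; deficit = 4/35

Write each e_j = u_j / sqrt(<u_j, u_j>) where u_j is the displayed integer vector. Then <v, e_j> = <v, u_j> / sqrt(<u_j, u_j>), so |<v, e_j>|^2 = <v, u_j>^2 / <u_j, u_j>.
Coefficients: <v, e_1> = 4/sqrt(6), <v, e_2> = 44/sqrt(210).
Square and sum: Σ |<v, e_j>|^2 = 416/35.
Compute ||v||^2 = v·v = 12.
Deficit = 12 − 416/35 = 4/35 ≥ 0, confirming Bessel's inequality. (The deficit equals ||v − Σ <v,e_j> e_j||^2, the squared distance from v to span{e_j}.)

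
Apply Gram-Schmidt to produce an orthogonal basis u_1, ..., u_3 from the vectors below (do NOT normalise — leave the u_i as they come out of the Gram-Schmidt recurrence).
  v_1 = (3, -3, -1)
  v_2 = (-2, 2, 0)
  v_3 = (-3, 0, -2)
Orthogonal basis:
  u_1 = (3, -3, -1)
  u_2 = (-2/19, 2/19, -12/19)
  u_3 = (-3/2, -3/2, 0)

Apply the Gram-Schmidt recurrence
  u_1 = v_1
  u_i = v_i − Σ_{j<i} ((v_i · u_j) / (u_j · u_j)) · u_j.

Step by step this gives:
  u_1 = (3, -3, -1)
  u_2 = (-2/19, 2/19, -12/19)
  u_3 = (-3/2, -3/2, 0)

Orthogonality check:
  u_2 · u_1 = 0 (should be 0)
  u_3 · u_1 = 0 (should be 0)
  u_3 · u_2 = 0 (should be 0)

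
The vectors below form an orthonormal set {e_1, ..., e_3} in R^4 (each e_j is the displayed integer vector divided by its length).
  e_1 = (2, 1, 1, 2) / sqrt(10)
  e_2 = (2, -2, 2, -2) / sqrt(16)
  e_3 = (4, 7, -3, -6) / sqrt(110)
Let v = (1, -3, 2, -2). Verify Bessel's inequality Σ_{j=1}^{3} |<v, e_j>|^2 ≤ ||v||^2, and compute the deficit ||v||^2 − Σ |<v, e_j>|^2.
Σ |<v, e_j>|^2 = 18; ||v||^2 = 18; deficit = 0

Write each e_j = u_j / sqrt(<u_j, u_j>) where u_j is the displayed integer vector. Then <v, e_j> = <v, u_j> / sqrt(<u_j, u_j>), so |<v, e_j>|^2 = <v, u_j>^2 / <u_j, u_j>.
Coefficients: <v, e_1> = -3/sqrt(10), <v, e_2> = 16/sqrt(16), <v, e_3> = -11/sqrt(110).
Square and sum: Σ |<v, e_j>|^2 = 18.
Compute ||v||^2 = v·v = 18.
Deficit = 18 − 18 = 0 ≥ 0, confirming Bessel's inequality. (The deficit equals ||v − Σ <v,e_j> e_j||^2, the squared distance from v to span{e_j}.)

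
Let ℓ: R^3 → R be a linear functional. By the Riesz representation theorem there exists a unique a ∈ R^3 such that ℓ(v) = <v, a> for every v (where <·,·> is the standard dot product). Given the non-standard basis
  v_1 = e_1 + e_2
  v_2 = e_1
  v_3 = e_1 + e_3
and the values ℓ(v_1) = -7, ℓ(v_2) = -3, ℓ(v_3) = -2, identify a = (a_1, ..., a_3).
a = (-3, -4, 1)

Write a = (a_1, ..., a_3) in the standard basis. For each basis vector v_i, ℓ(v_i) = <v_i, a> is a linear equation in the a_j's. Collect the n equations into a matrix system V a = ℓ, where row i of V is v_i (expressed in the standard basis). Since V is invertible (lower-triangular with 1s on the diagonal, up to permutation), solve by back-substitution:
  V =
[[1, 1, 0],
 [1, 0, 0],
 [1, 0, 1]]
  V a = (-7, -3, -2)
Solving gives a = (-3, -4, 1).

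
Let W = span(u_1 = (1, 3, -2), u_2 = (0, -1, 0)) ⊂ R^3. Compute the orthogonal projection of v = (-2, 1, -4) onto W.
proj_W(v) = (6/5, 1, -12/5)

Set up U = [u_1 | ... | u_2] ∈ R^(3×2). The projector onto W = col(U) is P = U (U^T U)^(-1) U^T.
Compute U^T U =
  [14, -3]
  [-3, 1],
and U^T v = (9, -1).
Solve U^T U · c = U^T v for the coefficients: c = (6/5, 13/5). The projection is proj_W(v) = U c.
Check: (v - proj_W(v)) · u_1 = 0  (should be 0).
Check: (v - proj_W(v)) · u_2 = 0  (should be 0).
Result: proj_W(v) = (6/5, 1, -12/5).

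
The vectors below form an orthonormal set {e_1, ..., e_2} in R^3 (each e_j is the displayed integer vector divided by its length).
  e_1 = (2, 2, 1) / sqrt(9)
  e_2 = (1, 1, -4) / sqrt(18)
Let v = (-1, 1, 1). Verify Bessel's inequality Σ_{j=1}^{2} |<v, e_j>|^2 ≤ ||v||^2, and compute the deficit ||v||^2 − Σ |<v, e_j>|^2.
Σ |<v, e_j>|^2 = 1; ||v||^2 = 3; deficit = 2

Write each e_j = u_j / sqrt(<u_j, u_j>) where u_j is the displayed integer vector. Then <v, e_j> = <v, u_j> / sqrt(<u_j, u_j>), so |<v, e_j>|^2 = <v, u_j>^2 / <u_j, u_j>.
Coefficients: <v, e_1> = 1/sqrt(9), <v, e_2> = -4/sqrt(18).
Square and sum: Σ |<v, e_j>|^2 = 1.
Compute ||v||^2 = v·v = 3.
Deficit = 3 − 1 = 2 ≥ 0, confirming Bessel's inequality. (The deficit equals ||v − Σ <v,e_j> e_j||^2, the squared distance from v to span{e_j}.)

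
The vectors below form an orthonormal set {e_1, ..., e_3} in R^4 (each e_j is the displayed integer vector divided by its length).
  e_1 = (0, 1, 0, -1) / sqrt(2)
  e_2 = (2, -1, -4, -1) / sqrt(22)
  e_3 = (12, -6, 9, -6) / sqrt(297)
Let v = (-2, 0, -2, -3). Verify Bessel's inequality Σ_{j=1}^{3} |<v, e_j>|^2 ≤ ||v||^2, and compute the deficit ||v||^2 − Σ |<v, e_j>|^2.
Σ |<v, e_j>|^2 = 26/3; ||v||^2 = 17; deficit = 25/3

Write each e_j = u_j / sqrt(<u_j, u_j>) where u_j is the displayed integer vector. Then <v, e_j> = <v, u_j> / sqrt(<u_j, u_j>), so |<v, e_j>|^2 = <v, u_j>^2 / <u_j, u_j>.
Coefficients: <v, e_1> = 3/sqrt(2), <v, e_2> = 7/sqrt(22), <v, e_3> = -24/sqrt(297).
Square and sum: Σ |<v, e_j>|^2 = 26/3.
Compute ||v||^2 = v·v = 17.
Deficit = 17 − 26/3 = 25/3 ≥ 0, confirming Bessel's inequality. (The deficit equals ||v − Σ <v,e_j> e_j||^2, the squared distance from v to span{e_j}.)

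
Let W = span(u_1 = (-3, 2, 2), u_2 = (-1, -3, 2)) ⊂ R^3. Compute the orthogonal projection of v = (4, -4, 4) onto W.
proj_W(v) = (268/237, -1220/237, 200/237)

Set up U = [u_1 | ... | u_2] ∈ R^(3×2). The projector onto W = col(U) is P = U (U^T U)^(-1) U^T.
Compute U^T U =
  [17, 1]
  [1, 14],
and U^T v = (-12, 16).
Solve U^T U · c = U^T v for the coefficients: c = (-184/237, 284/237). The projection is proj_W(v) = U c.
Check: (v - proj_W(v)) · u_1 = 0  (should be 0).
Check: (v - proj_W(v)) · u_2 = 0  (should be 0).
Result: proj_W(v) = (268/237, -1220/237, 200/237).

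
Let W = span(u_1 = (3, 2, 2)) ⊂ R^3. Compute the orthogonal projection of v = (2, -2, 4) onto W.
proj_W(v) = (30/17, 20/17, 20/17)

Set up U = [u_1 | ... | u_1] ∈ R^(3×1). The projector onto W = col(U) is P = U (U^T U)^(-1) U^T.
Compute U^T U =
  [17],
and U^T v = (10).
Solve U^T U · c = U^T v for the coefficients: c = (10/17). The projection is proj_W(v) = U c.
Check: (v - proj_W(v)) · u_1 = 0  (should be 0).
Result: proj_W(v) = (30/17, 20/17, 20/17).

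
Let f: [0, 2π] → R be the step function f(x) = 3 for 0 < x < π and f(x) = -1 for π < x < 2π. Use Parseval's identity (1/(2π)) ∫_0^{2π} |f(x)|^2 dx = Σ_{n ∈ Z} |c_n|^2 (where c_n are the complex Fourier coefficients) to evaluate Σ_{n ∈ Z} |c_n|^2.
Σ |c_n|^2 = 5

Parseval equates the L^2 energy of f (normalised by 1/(2π)) with the ℓ^2 sum of its Fourier coefficients: (1/(2π)) ∫_0^{2π} |f|^2 = Σ |c_n|^2.
Compute the left side: (1/(2π)) [∫_0^π 3^2 dx + ∫_π^{2π} (-1)^2 dx] = (1/(2π)) · (9π + 1π) = (9 + 1)/2 = 5.
So Σ_{n ∈ Z} |c_n|^2 = 5.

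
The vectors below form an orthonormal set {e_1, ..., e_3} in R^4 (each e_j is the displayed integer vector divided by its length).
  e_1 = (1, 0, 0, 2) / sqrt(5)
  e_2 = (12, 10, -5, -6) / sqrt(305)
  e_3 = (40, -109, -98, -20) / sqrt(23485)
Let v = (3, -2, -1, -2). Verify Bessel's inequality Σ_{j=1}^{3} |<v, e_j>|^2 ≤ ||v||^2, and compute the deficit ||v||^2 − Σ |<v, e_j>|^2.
Σ |<v, e_j>|^2 = 738/55; ||v||^2 = 18; deficit = 252/55

Write each e_j = u_j / sqrt(<u_j, u_j>) where u_j is the displayed integer vector. Then <v, e_j> = <v, u_j> / sqrt(<u_j, u_j>), so |<v, e_j>|^2 = <v, u_j>^2 / <u_j, u_j>.
Coefficients: <v, e_1> = -1/sqrt(5), <v, e_2> = 33/sqrt(305), <v, e_3> = 476/sqrt(23485).
Square and sum: Σ |<v, e_j>|^2 = 738/55.
Compute ||v||^2 = v·v = 18.
Deficit = 18 − 738/55 = 252/55 ≥ 0, confirming Bessel's inequality. (The deficit equals ||v − Σ <v,e_j> e_j||^2, the squared distance from v to span{e_j}.)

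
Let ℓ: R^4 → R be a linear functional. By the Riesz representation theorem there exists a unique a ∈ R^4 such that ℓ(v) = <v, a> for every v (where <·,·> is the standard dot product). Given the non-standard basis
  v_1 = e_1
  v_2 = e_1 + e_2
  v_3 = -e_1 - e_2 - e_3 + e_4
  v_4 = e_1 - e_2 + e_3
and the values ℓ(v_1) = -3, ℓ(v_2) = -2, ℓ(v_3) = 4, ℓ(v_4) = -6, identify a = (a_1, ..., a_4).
a = (-3, 1, -2, 0)

Write a = (a_1, ..., a_4) in the standard basis. For each basis vector v_i, ℓ(v_i) = <v_i, a> is a linear equation in the a_j's. Collect the n equations into a matrix system V a = ℓ, where row i of V is v_i (expressed in the standard basis). Since V is invertible (lower-triangular with 1s on the diagonal, up to permutation), solve by back-substitution:
  V =
[[1, 0, 0, 0],
 [1, 1, 0, 0],
 [-1, -1, -1, 1],
 [1, -1, 1, 0]]
  V a = (-3, -2, 4, -6)
Solving gives a = (-3, 1, -2, 0).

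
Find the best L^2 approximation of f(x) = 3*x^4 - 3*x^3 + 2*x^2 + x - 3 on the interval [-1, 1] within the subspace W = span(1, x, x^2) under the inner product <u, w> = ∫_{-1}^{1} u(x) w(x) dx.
g(x) = 32*x^2/7 - 4*x/5 - 114/35

The best approximation g ∈ W is the orthogonal projection of f onto W. Writing g = a_0 + a_1 x + a_2 x^2, the coefficients solve the normal equations G · a = b where
  G_{ij} = <φ_i, φ_j> and b_i = <f, φ_i>, with φ_0 = 1, φ_1 = x, φ_2 = x^2.
G =
  [2, 0, 2/3]
  [0, 2/3, 0]
  [2/3, 0, 2/5],
b = (-52/15, -8/15, -12/35).
Solving gives a_0 = -114/35, a_1 = -4/5, a_2 = 32/7, so
  g(x) = 32*x^2/7 - 4*x/5 - 114/35.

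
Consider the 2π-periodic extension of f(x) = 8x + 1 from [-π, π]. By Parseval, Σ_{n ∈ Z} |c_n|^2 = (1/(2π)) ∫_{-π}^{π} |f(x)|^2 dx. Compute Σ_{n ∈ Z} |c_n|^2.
Σ |c_n|^2 = 64π^2/3 + 1

Expand and integrate term by term over [-π, π]:
  ∫ (8x)^2 dx = 64·(2π^3/3); ∫ 2·8·(1)·x dx = 0 (odd integrand); ∫ 1^2 dx = 1·2π.
So (1/(2π)) ∫_{-π}^{π} (8x + 1)^2 dx = 64π^2/3 + 1 = 64π^2/3 + 1.
Parseval ⇒ Σ |c_n|^2 = 64π^2/3 + 1.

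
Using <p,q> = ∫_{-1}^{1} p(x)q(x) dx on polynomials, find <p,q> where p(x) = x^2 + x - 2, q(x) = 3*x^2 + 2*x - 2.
<p,q> = 26/5

Expand the product: p(x)·q(x) = 3*x^4 + 5*x^3 - 6*x^2 - 6*x + 4.
∫_{-1}^{1} of each monomial x^k gives [2/(k+1) if k even, 0 if k odd]. Integrating term-by-term (or equivalently evaluating the antiderivative F(x) = 3*x^5/5 + 5*x^4/4 - 2*x^3 - 3*x^2 + 4*x at the endpoints):
  F(1) − F(−1) = 17/20 − (-87/20) = 26/5.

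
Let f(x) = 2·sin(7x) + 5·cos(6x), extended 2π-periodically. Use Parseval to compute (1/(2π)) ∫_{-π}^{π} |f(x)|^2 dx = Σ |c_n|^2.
Σ |c_n|^2 = 29/2

Expand |f|^2 and use orthogonality of {sin(nx), cos(mx)} on [-π, π]:
  ∫_{-π}^{π} sin(nx)^2 dx = π, ∫ cos(mx)^2 dx = π, and cross terms integrate to 0.
So ∫_{-π}^{π} f(x)^2 dx = 2^2 · π + 5^2 · π = (4 + 25)π.
Divide by 2π: (4 + 25)/2 = 29/2.
By Parseval, this equals Σ |c_n|^2.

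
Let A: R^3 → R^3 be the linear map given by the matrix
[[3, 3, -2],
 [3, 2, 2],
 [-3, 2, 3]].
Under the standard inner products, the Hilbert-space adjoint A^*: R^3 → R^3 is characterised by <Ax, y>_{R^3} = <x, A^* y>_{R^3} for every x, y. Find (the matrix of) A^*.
A^* = A^T =
[[3, 3, -3],
 [3, 2, 2],
 [-2, 2, 3]]

For real matrices with standard dot products, the defining identity <Ax, y> = <x, A^* y> gives (Ax)^T y = x^T (A^*) y, i.e. x^T A^T y = x^T (A^*) y. Since this holds for all x, y, we must have A^* = A^T. Therefore
A^* =
[[3, 3, -3],
 [3, 2, 2],
 [-2, 2, 3]].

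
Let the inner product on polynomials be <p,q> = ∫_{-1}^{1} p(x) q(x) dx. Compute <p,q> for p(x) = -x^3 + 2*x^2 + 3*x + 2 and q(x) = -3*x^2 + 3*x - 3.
<p,q> = -88/5

Expand the product: p(x)·q(x) = 3*x^5 - 9*x^4 - 3*x^2 - 3*x - 6.
∫_{-1}^{1} of each monomial x^k gives [2/(k+1) if k even, 0 if k odd]. Integrating term-by-term (or equivalently evaluating the antiderivative F(x) = x^6/2 - 9*x^5/5 - x^3 - 3*x^2/2 - 6*x at the endpoints):
  F(1) − F(−1) = -49/5 − (39/5) = -88/5.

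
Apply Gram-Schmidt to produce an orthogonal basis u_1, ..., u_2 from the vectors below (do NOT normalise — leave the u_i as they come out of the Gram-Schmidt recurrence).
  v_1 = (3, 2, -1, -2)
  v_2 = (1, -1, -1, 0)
Orthogonal basis:
  u_1 = (3, 2, -1, -2)
  u_2 = (2/3, -11/9, -8/9, 2/9)

Apply the Gram-Schmidt recurrence
  u_1 = v_1
  u_i = v_i − Σ_{j<i} ((v_i · u_j) / (u_j · u_j)) · u_j.

Step by step this gives:
  u_1 = (3, 2, -1, -2)
  u_2 = (2/3, -11/9, -8/9, 2/9)

Orthogonality check:
  u_2 · u_1 = 0 (should be 0)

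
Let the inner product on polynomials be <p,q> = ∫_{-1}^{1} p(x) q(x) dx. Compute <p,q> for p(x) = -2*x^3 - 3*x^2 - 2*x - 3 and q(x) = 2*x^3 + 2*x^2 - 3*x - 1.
<p,q> = 184/35

Expand the product: p(x)·q(x) = -4*x^6 - 10*x^5 - 4*x^4 + x^3 + 3*x^2 + 11*x + 3.
∫_{-1}^{1} of each monomial x^k gives [2/(k+1) if k even, 0 if k odd]. Integrating term-by-term (or equivalently evaluating the antiderivative F(x) = -4*x^7/7 - 5*x^6/3 - 4*x^5/5 + x^4/4 + x^3 + 11*x^2/2 + 3*x at the endpoints):
  F(1) − F(−1) = 2819/420 − (611/420) = 184/35.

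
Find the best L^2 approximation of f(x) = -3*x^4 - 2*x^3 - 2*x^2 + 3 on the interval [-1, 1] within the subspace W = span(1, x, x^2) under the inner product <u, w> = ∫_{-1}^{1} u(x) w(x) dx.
g(x) = -32*x^2/7 - 6*x/5 + 114/35

The best approximation g ∈ W is the orthogonal projection of f onto W. Writing g = a_0 + a_1 x + a_2 x^2, the coefficients solve the normal equations G · a = b where
  G_{ij} = <φ_i, φ_j> and b_i = <f, φ_i>, with φ_0 = 1, φ_1 = x, φ_2 = x^2.
G =
  [2, 0, 2/3]
  [0, 2/3, 0]
  [2/3, 0, 2/5],
b = (52/15, -4/5, 12/35).
Solving gives a_0 = 114/35, a_1 = -6/5, a_2 = -32/7, so
  g(x) = -32*x^2/7 - 6*x/5 + 114/35.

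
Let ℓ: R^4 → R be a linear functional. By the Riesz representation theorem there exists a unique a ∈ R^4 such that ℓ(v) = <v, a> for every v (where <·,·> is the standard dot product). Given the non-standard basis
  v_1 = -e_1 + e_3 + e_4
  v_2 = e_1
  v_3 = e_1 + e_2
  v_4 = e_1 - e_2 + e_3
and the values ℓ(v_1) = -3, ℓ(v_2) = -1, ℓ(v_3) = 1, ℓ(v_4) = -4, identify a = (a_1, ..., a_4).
a = (-1, 2, -1, -3)

Write a = (a_1, ..., a_4) in the standard basis. For each basis vector v_i, ℓ(v_i) = <v_i, a> is a linear equation in the a_j's. Collect the n equations into a matrix system V a = ℓ, where row i of V is v_i (expressed in the standard basis). Since V is invertible (lower-triangular with 1s on the diagonal, up to permutation), solve by back-substitution:
  V =
[[-1, 0, 1, 1],
 [1, 0, 0, 0],
 [1, 1, 0, 0],
 [1, -1, 1, 0]]
  V a = (-3, -1, 1, -4)
Solving gives a = (-1, 2, -1, -3).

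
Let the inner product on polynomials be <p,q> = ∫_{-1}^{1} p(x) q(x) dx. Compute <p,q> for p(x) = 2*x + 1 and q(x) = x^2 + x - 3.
<p,q> = -4

Expand the product: p(x)·q(x) = 2*x^3 + 3*x^2 - 5*x - 3.
∫_{-1}^{1} of each monomial x^k gives [2/(k+1) if k even, 0 if k odd]. Integrating term-by-term (or equivalently evaluating the antiderivative F(x) = x^4/2 + x^3 - 5*x^2/2 - 3*x at the endpoints):
  F(1) − F(−1) = -4 − (0) = -4.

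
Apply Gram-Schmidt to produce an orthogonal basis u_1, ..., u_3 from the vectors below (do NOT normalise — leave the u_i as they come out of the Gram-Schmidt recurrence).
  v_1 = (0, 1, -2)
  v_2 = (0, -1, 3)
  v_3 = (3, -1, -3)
Orthogonal basis:
  u_1 = (0, 1, -2)
  u_2 = (0, 2/5, 1/5)
  u_3 = (3, 0, 0)

Apply the Gram-Schmidt recurrence
  u_1 = v_1
  u_i = v_i − Σ_{j<i} ((v_i · u_j) / (u_j · u_j)) · u_j.

Step by step this gives:
  u_1 = (0, 1, -2)
  u_2 = (0, 2/5, 1/5)
  u_3 = (3, 0, 0)

Orthogonality check:
  u_2 · u_1 = 0 (should be 0)
  u_3 · u_1 = 0 (should be 0)
  u_3 · u_2 = 0 (should be 0)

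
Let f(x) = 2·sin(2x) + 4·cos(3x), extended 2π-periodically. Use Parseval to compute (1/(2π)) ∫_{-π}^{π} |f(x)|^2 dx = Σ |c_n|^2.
Σ |c_n|^2 = 10

Expand |f|^2 and use orthogonality of {sin(nx), cos(mx)} on [-π, π]:
  ∫_{-π}^{π} sin(nx)^2 dx = π, ∫ cos(mx)^2 dx = π, and cross terms integrate to 0.
So ∫_{-π}^{π} f(x)^2 dx = 2^2 · π + 4^2 · π = (4 + 16)π.
Divide by 2π: (4 + 16)/2 = 10.
By Parseval, this equals Σ |c_n|^2.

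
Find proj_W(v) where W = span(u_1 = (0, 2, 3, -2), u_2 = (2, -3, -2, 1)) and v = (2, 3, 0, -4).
proj_W(v) = (43/55, 123/110, 146/55, -19/10)

Set up U = [u_1 | ... | u_2] ∈ R^(4×2). The projector onto W = col(U) is P = U (U^T U)^(-1) U^T.
Compute U^T U =
  [17, -14]
  [-14, 18],
and U^T v = (14, -9).
Solve U^T U · c = U^T v for the coefficients: c = (63/55, 43/110). The projection is proj_W(v) = U c.
Check: (v - proj_W(v)) · u_1 = 0  (should be 0).
Check: (v - proj_W(v)) · u_2 = 0  (should be 0).
Result: proj_W(v) = (43/55, 123/110, 146/55, -19/10).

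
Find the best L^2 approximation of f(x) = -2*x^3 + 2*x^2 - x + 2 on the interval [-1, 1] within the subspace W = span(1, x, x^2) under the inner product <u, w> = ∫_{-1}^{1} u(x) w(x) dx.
g(x) = 2*x^2 - 11*x/5 + 2

The best approximation g ∈ W is the orthogonal projection of f onto W. Writing g = a_0 + a_1 x + a_2 x^2, the coefficients solve the normal equations G · a = b where
  G_{ij} = <φ_i, φ_j> and b_i = <f, φ_i>, with φ_0 = 1, φ_1 = x, φ_2 = x^2.
G =
  [2, 0, 2/3]
  [0, 2/3, 0]
  [2/3, 0, 2/5],
b = (16/3, -22/15, 32/15).
Solving gives a_0 = 2, a_1 = -11/5, a_2 = 2, so
  g(x) = 2*x^2 - 11*x/5 + 2.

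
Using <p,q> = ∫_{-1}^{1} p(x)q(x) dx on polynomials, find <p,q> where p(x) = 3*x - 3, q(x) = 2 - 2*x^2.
<p,q> = -8

Expand the product: p(x)·q(x) = -6*x^3 + 6*x^2 + 6*x - 6.
∫_{-1}^{1} of each monomial x^k gives [2/(k+1) if k even, 0 if k odd]. Integrating term-by-term (or equivalently evaluating the antiderivative F(x) = -3*x^4/2 + 2*x^3 + 3*x^2 - 6*x at the endpoints):
  F(1) − F(−1) = -5/2 − (11/2) = -8.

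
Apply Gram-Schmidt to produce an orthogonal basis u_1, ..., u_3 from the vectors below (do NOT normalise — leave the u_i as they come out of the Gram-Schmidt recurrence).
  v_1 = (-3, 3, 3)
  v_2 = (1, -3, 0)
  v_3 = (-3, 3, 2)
Orthogonal basis:
  u_1 = (-3, 3, 3)
  u_2 = (-1/3, -5/3, 4/3)
  u_3 = (-3/7, -1/7, -2/7)

Apply the Gram-Schmidt recurrence
  u_1 = v_1
  u_i = v_i − Σ_{j<i} ((v_i · u_j) / (u_j · u_j)) · u_j.

Step by step this gives:
  u_1 = (-3, 3, 3)
  u_2 = (-1/3, -5/3, 4/3)
  u_3 = (-3/7, -1/7, -2/7)

Orthogonality check:
  u_2 · u_1 = 0 (should be 0)
  u_3 · u_1 = 0 (should be 0)
  u_3 · u_2 = 0 (should be 0)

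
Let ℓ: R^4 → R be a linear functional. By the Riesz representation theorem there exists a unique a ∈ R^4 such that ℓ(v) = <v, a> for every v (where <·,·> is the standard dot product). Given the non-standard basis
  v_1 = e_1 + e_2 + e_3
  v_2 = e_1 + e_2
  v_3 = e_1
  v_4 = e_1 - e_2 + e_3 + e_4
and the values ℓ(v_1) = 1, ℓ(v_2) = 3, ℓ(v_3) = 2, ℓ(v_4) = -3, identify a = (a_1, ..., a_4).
a = (2, 1, -2, -2)

Write a = (a_1, ..., a_4) in the standard basis. For each basis vector v_i, ℓ(v_i) = <v_i, a> is a linear equation in the a_j's. Collect the n equations into a matrix system V a = ℓ, where row i of V is v_i (expressed in the standard basis). Since V is invertible (lower-triangular with 1s on the diagonal, up to permutation), solve by back-substitution:
  V =
[[1, 1, 1, 0],
 [1, 1, 0, 0],
 [1, 0, 0, 0],
 [1, -1, 1, 1]]
  V a = (1, 3, 2, -3)
Solving gives a = (2, 1, -2, -2).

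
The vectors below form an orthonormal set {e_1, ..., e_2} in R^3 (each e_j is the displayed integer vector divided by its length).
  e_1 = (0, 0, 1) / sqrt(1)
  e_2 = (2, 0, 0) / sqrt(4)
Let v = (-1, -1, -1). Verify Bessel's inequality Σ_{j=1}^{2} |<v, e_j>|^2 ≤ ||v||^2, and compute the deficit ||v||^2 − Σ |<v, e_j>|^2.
Σ |<v, e_j>|^2 = 2; ||v||^2 = 3; deficit = 1

Write each e_j = u_j / sqrt(<u_j, u_j>) where u_j is the displayed integer vector. Then <v, e_j> = <v, u_j> / sqrt(<u_j, u_j>), so |<v, e_j>|^2 = <v, u_j>^2 / <u_j, u_j>.
Coefficients: <v, e_1> = -1/sqrt(1), <v, e_2> = -2/sqrt(4).
Square and sum: Σ |<v, e_j>|^2 = 2.
Compute ||v||^2 = v·v = 3.
Deficit = 3 − 2 = 1 ≥ 0, confirming Bessel's inequality. (The deficit equals ||v − Σ <v,e_j> e_j||^2, the squared distance from v to span{e_j}.)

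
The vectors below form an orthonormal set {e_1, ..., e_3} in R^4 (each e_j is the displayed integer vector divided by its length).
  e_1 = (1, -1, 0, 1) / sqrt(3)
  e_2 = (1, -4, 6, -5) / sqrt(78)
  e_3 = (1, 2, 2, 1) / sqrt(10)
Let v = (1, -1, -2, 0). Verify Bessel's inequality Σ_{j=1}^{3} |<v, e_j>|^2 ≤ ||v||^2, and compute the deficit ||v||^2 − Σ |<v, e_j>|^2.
Σ |<v, e_j>|^2 = 58/13; ||v||^2 = 6; deficit = 20/13

Write each e_j = u_j / sqrt(<u_j, u_j>) where u_j is the displayed integer vector. Then <v, e_j> = <v, u_j> / sqrt(<u_j, u_j>), so |<v, e_j>|^2 = <v, u_j>^2 / <u_j, u_j>.
Coefficients: <v, e_1> = 2/sqrt(3), <v, e_2> = -7/sqrt(78), <v, e_3> = -5/sqrt(10).
Square and sum: Σ |<v, e_j>|^2 = 58/13.
Compute ||v||^2 = v·v = 6.
Deficit = 6 − 58/13 = 20/13 ≥ 0, confirming Bessel's inequality. (The deficit equals ||v − Σ <v,e_j> e_j||^2, the squared distance from v to span{e_j}.)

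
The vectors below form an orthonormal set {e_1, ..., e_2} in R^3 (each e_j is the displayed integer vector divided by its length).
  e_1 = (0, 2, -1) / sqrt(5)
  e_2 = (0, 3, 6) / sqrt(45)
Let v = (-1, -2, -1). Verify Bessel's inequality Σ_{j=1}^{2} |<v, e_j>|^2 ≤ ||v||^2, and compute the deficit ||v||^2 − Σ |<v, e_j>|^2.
Σ |<v, e_j>|^2 = 5; ||v||^2 = 6; deficit = 1

Write each e_j = u_j / sqrt(<u_j, u_j>) where u_j is the displayed integer vector. Then <v, e_j> = <v, u_j> / sqrt(<u_j, u_j>), so |<v, e_j>|^2 = <v, u_j>^2 / <u_j, u_j>.
Coefficients: <v, e_1> = -3/sqrt(5), <v, e_2> = -12/sqrt(45).
Square and sum: Σ |<v, e_j>|^2 = 5.
Compute ||v||^2 = v·v = 6.
Deficit = 6 − 5 = 1 ≥ 0, confirming Bessel's inequality. (The deficit equals ||v − Σ <v,e_j> e_j||^2, the squared distance from v to span{e_j}.)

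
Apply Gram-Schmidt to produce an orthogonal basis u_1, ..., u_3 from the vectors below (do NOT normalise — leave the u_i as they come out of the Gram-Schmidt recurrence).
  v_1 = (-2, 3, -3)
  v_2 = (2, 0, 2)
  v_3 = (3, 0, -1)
Orthogonal basis:
  u_1 = (-2, 3, -3)
  u_2 = (12/11, 15/11, 7/11)
  u_3 = (36/19, -12/19, -36/19)

Apply the Gram-Schmidt recurrence
  u_1 = v_1
  u_i = v_i − Σ_{j<i} ((v_i · u_j) / (u_j · u_j)) · u_j.

Step by step this gives:
  u_1 = (-2, 3, -3)
  u_2 = (12/11, 15/11, 7/11)
  u_3 = (36/19, -12/19, -36/19)

Orthogonality check:
  u_2 · u_1 = 0 (should be 0)
  u_3 · u_1 = 0 (should be 0)
  u_3 · u_2 = 0 (should be 0)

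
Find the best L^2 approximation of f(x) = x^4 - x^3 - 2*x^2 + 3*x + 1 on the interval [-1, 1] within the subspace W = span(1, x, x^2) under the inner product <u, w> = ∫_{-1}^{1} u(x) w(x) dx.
g(x) = -8*x^2/7 + 12*x/5 + 32/35

The best approximation g ∈ W is the orthogonal projection of f onto W. Writing g = a_0 + a_1 x + a_2 x^2, the coefficients solve the normal equations G · a = b where
  G_{ij} = <φ_i, φ_j> and b_i = <f, φ_i>, with φ_0 = 1, φ_1 = x, φ_2 = x^2.
G =
  [2, 0, 2/3]
  [0, 2/3, 0]
  [2/3, 0, 2/5],
b = (16/15, 8/5, 16/105).
Solving gives a_0 = 32/35, a_1 = 12/5, a_2 = -8/7, so
  g(x) = -8*x^2/7 + 12*x/5 + 32/35.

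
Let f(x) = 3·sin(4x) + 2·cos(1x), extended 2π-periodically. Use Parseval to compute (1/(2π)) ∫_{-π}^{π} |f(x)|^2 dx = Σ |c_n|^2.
Σ |c_n|^2 = 13/2

Expand |f|^2 and use orthogonality of {sin(nx), cos(mx)} on [-π, π]:
  ∫_{-π}^{π} sin(nx)^2 dx = π, ∫ cos(mx)^2 dx = π, and cross terms integrate to 0.
So ∫_{-π}^{π} f(x)^2 dx = 3^2 · π + 2^2 · π = (9 + 4)π.
Divide by 2π: (9 + 4)/2 = 13/2.
By Parseval, this equals Σ |c_n|^2.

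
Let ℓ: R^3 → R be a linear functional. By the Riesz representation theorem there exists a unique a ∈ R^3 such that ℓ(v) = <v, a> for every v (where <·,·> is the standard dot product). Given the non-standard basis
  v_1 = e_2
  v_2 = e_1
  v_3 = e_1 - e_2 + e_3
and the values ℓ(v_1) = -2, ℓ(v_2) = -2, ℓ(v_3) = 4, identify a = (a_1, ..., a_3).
a = (-2, -2, 4)

Write a = (a_1, ..., a_3) in the standard basis. For each basis vector v_i, ℓ(v_i) = <v_i, a> is a linear equation in the a_j's. Collect the n equations into a matrix system V a = ℓ, where row i of V is v_i (expressed in the standard basis). Since V is invertible (lower-triangular with 1s on the diagonal, up to permutation), solve by back-substitution:
  V =
[[0, 1, 0],
 [1, 0, 0],
 [1, -1, 1]]
  V a = (-2, -2, 4)
Solving gives a = (-2, -2, 4).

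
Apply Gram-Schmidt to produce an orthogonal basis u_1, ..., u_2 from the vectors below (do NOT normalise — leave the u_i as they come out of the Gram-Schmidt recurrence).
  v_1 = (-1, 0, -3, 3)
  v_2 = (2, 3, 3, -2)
Orthogonal basis:
  u_1 = (-1, 0, -3, 3)
  u_2 = (21/19, 3, 6/19, 13/19)

Apply the Gram-Schmidt recurrence
  u_1 = v_1
  u_i = v_i − Σ_{j<i} ((v_i · u_j) / (u_j · u_j)) · u_j.

Step by step this gives:
  u_1 = (-1, 0, -3, 3)
  u_2 = (21/19, 3, 6/19, 13/19)

Orthogonality check:
  u_2 · u_1 = 0 (should be 0)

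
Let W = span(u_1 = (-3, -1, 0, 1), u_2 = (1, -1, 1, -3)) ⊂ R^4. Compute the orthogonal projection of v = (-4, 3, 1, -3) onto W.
proj_W(v) = (-198/107, -150/107, 63/107, -102/107)

Set up U = [u_1 | ... | u_2] ∈ R^(4×2). The projector onto W = col(U) is P = U (U^T U)^(-1) U^T.
Compute U^T U =
  [11, -5]
  [-5, 12],
and U^T v = (6, 3).
Solve U^T U · c = U^T v for the coefficients: c = (87/107, 63/107). The projection is proj_W(v) = U c.
Check: (v - proj_W(v)) · u_1 = 0  (should be 0).
Check: (v - proj_W(v)) · u_2 = 0  (should be 0).
Result: proj_W(v) = (-198/107, -150/107, 63/107, -102/107).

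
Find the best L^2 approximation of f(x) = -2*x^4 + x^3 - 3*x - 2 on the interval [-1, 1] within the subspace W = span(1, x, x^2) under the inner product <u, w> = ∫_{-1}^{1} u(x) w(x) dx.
g(x) = -12*x^2/7 - 12*x/5 - 64/35

The best approximation g ∈ W is the orthogonal projection of f onto W. Writing g = a_0 + a_1 x + a_2 x^2, the coefficients solve the normal equations G · a = b where
  G_{ij} = <φ_i, φ_j> and b_i = <f, φ_i>, with φ_0 = 1, φ_1 = x, φ_2 = x^2.
G =
  [2, 0, 2/3]
  [0, 2/3, 0]
  [2/3, 0, 2/5],
b = (-24/5, -8/5, -40/21).
Solving gives a_0 = -64/35, a_1 = -12/5, a_2 = -12/7, so
  g(x) = -12*x^2/7 - 12*x/5 - 64/35.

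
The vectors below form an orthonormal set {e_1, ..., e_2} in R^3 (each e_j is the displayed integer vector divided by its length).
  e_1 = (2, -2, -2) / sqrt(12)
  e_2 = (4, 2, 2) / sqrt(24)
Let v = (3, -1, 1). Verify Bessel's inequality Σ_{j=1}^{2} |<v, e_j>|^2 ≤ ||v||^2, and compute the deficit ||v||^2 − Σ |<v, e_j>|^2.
Σ |<v, e_j>|^2 = 9; ||v||^2 = 11; deficit = 2

Write each e_j = u_j / sqrt(<u_j, u_j>) where u_j is the displayed integer vector. Then <v, e_j> = <v, u_j> / sqrt(<u_j, u_j>), so |<v, e_j>|^2 = <v, u_j>^2 / <u_j, u_j>.
Coefficients: <v, e_1> = 6/sqrt(12), <v, e_2> = 12/sqrt(24).
Square and sum: Σ |<v, e_j>|^2 = 9.
Compute ||v||^2 = v·v = 11.
Deficit = 11 − 9 = 2 ≥ 0, confirming Bessel's inequality. (The deficit equals ||v − Σ <v,e_j> e_j||^2, the squared distance from v to span{e_j}.)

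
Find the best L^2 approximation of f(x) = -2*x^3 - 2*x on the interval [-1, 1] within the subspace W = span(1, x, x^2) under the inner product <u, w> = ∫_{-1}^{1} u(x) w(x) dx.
g(x) = -16*x/5

The best approximation g ∈ W is the orthogonal projection of f onto W. Writing g = a_0 + a_1 x + a_2 x^2, the coefficients solve the normal equations G · a = b where
  G_{ij} = <φ_i, φ_j> and b_i = <f, φ_i>, with φ_0 = 1, φ_1 = x, φ_2 = x^2.
G =
  [2, 0, 2/3]
  [0, 2/3, 0]
  [2/3, 0, 2/5],
b = (0, -32/15, 0).
Solving gives a_0 = 0, a_1 = -16/5, a_2 = 0, so
  g(x) = -16*x/5.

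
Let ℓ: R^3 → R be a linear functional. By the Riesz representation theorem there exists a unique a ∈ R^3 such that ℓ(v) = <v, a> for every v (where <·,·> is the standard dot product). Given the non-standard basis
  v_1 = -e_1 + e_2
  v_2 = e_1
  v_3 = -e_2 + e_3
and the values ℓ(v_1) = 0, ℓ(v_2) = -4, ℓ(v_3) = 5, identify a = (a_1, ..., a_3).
a = (-4, -4, 1)

Write a = (a_1, ..., a_3) in the standard basis. For each basis vector v_i, ℓ(v_i) = <v_i, a> is a linear equation in the a_j's. Collect the n equations into a matrix system V a = ℓ, where row i of V is v_i (expressed in the standard basis). Since V is invertible (lower-triangular with 1s on the diagonal, up to permutation), solve by back-substitution:
  V =
[[-1, 1, 0],
 [1, 0, 0],
 [0, -1, 1]]
  V a = (0, -4, 5)
Solving gives a = (-4, -4, 1).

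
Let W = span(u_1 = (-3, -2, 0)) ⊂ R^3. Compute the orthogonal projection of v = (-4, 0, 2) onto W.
proj_W(v) = (-36/13, -24/13, 0)

Set up U = [u_1 | ... | u_1] ∈ R^(3×1). The projector onto W = col(U) is P = U (U^T U)^(-1) U^T.
Compute U^T U =
  [13],
and U^T v = (12).
Solve U^T U · c = U^T v for the coefficients: c = (12/13). The projection is proj_W(v) = U c.
Check: (v - proj_W(v)) · u_1 = 0  (should be 0).
Result: proj_W(v) = (-36/13, -24/13, 0).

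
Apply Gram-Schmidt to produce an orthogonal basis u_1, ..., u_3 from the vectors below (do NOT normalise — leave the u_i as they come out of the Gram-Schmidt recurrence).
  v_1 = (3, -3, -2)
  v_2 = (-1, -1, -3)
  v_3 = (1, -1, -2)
Orthogonal basis:
  u_1 = (3, -3, -2)
  u_2 = (-20/11, -2/11, -27/11)
  u_3 = (28/103, 44/103, -24/103)

Apply the Gram-Schmidt recurrence
  u_1 = v_1
  u_i = v_i − Σ_{j<i} ((v_i · u_j) / (u_j · u_j)) · u_j.

Step by step this gives:
  u_1 = (3, -3, -2)
  u_2 = (-20/11, -2/11, -27/11)
  u_3 = (28/103, 44/103, -24/103)

Orthogonality check:
  u_2 · u_1 = 0 (should be 0)
  u_3 · u_1 = 0 (should be 0)
  u_3 · u_2 = 0 (should be 0)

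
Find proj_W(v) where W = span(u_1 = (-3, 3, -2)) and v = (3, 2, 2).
proj_W(v) = (21/22, -21/22, 7/11)

Set up U = [u_1 | ... | u_1] ∈ R^(3×1). The projector onto W = col(U) is P = U (U^T U)^(-1) U^T.
Compute U^T U =
  [22],
and U^T v = (-7).
Solve U^T U · c = U^T v for the coefficients: c = (-7/22). The projection is proj_W(v) = U c.
Check: (v - proj_W(v)) · u_1 = 0  (should be 0).
Result: proj_W(v) = (21/22, -21/22, 7/11).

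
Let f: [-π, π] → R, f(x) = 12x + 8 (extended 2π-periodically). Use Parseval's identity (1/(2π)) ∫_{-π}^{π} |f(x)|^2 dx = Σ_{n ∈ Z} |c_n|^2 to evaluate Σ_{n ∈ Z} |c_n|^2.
Σ |c_n|^2 = 48π^2 + 64

Expand and integrate term by term over [-π, π]:
  ∫ (12x)^2 dx = 144·(2π^3/3); ∫ 2·12·(8)·x dx = 0 (odd integrand); ∫ 8^2 dx = 64·2π.
So (1/(2π)) ∫_{-π}^{π} (12x + 8)^2 dx = 144π^2/3 + 64 = 48π^2 + 64.
Parseval ⇒ Σ |c_n|^2 = 48π^2 + 64.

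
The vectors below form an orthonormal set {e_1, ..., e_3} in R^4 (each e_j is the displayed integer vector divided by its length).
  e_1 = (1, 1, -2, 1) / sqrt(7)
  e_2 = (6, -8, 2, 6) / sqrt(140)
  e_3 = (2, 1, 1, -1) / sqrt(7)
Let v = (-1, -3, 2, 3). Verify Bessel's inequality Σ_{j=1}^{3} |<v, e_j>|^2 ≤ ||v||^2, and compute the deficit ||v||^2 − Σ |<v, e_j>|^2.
Σ |<v, e_j>|^2 = 141/7; ||v||^2 = 23; deficit = 20/7

Write each e_j = u_j / sqrt(<u_j, u_j>) where u_j is the displayed integer vector. Then <v, e_j> = <v, u_j> / sqrt(<u_j, u_j>), so |<v, e_j>|^2 = <v, u_j>^2 / <u_j, u_j>.
Coefficients: <v, e_1> = -5/sqrt(7), <v, e_2> = 40/sqrt(140), <v, e_3> = -6/sqrt(7).
Square and sum: Σ |<v, e_j>|^2 = 141/7.
Compute ||v||^2 = v·v = 23.
Deficit = 23 − 141/7 = 20/7 ≥ 0, confirming Bessel's inequality. (The deficit equals ||v − Σ <v,e_j> e_j||^2, the squared distance from v to span{e_j}.)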